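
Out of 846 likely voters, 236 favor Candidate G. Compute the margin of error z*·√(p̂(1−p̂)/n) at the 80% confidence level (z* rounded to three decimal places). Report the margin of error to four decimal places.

Sample proportion p̂ = 236/846 = 0.27896.
SE = √(p̂(1−p̂)/n) = √(0.201141/846) = 0.015419.
For 80% confidence, z* = 1.282.
ME = 1.282·0.015419 = 0.0198.

ME = 0.0198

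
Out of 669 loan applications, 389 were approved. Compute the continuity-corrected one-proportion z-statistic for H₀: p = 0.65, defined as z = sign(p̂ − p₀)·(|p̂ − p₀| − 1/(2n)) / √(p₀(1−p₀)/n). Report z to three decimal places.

z = -3.676

Sample proportion p̂ = 389/669 = 0.58146. p̂ − p₀ = -0.068535.
Continuity correction 1/(2n) = 1/1338 = 0.000747.
Corrected numerator: |-0.068535| − 0.000747 = 0.067788.
Null standard error: √(0.65·0.35/669) = √0.000340060 = 0.018441.
z = −0.067788/0.018441 = -3.676.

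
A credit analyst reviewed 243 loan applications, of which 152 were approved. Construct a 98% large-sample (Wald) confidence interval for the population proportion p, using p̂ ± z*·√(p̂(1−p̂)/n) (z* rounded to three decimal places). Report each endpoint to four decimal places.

The sample proportion is 152/243 = 0.62551.
SE = √(p̂(1−p̂)/n) = √(0.234246/243) = 0.031048.
z* = 2.326 at the 98% level.
Margin of error: 2.326 × 0.031048 = 0.07222.
So the interval runs from 0.5533 to 0.6977.

(0.5533, 0.6977)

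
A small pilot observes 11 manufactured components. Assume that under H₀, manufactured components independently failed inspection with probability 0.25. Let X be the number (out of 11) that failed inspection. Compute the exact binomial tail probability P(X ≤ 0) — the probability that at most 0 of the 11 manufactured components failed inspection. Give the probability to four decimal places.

X ~ Binomial(n=11, p=0.25).
P(X ≤ 0) = C(11,0)·0.25^0·0.75^11.
= 0.042235 = 0.0422.

P = 0.0422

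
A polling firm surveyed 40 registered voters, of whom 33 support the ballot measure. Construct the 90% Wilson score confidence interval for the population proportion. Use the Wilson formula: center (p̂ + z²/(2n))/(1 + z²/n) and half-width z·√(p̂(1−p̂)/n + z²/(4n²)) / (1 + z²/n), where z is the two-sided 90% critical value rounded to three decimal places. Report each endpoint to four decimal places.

p̂ = 33/40 = 0.82500; z = 1.645, so z² = 2.706025.
1 + z²/n = 1.067651.
Adjusted center: (0.82500 + z²/(2n))/1.067651 = 0.80441.
Radicand: p̂(1−p̂)/n + z²/(4n²) = 0.003609375 + 0.000422816 = 0.004032191.
Half-width = 1.645·√0.004032191/1.067651 = 0.09784.
Interval: 0.80441 ± 0.09784 → (0.7066, 0.9022).

(0.7066, 0.9022)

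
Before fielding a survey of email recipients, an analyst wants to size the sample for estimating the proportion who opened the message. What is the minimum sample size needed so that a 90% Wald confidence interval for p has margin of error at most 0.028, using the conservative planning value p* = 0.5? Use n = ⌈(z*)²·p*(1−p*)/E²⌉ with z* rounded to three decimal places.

The 90% critical value is z* = 1.645.
p*(1−p*) = 0.2500.
Required n before rounding: 2.706025 × 0.2500 / 0.028² = 862.891.
⌈862.891⌉ = 863.

n = 863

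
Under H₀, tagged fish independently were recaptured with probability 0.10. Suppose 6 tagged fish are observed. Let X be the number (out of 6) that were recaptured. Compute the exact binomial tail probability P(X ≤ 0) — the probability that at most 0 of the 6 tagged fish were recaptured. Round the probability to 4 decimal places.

P = 0.5314

X is binomial with n = 6 and p = 0.10.
P(X ≤ 0) = C(6,0)·0.10^0·0.90^6.
= 0.531441 = 0.5314.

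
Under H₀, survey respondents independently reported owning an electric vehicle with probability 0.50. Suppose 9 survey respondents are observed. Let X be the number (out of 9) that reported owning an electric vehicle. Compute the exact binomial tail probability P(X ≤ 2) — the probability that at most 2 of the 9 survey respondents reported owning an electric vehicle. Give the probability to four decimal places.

P = 0.0898

X ~ Binomial(n=9, p=0.50).
P(X ≤ 2) = C(9,0)·0.50^0·0.50^9 + C(9,1)·0.50^1·0.50^8 + C(9,2)·0.50^2·0.50^7.
= 0.001953 + 0.017578 + 0.070312 = 0.0898.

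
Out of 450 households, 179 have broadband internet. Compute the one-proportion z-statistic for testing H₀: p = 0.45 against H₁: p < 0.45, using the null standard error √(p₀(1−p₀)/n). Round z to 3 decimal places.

The sample proportion is 179/450 = 0.39778.
Null standard error: √(0.45·0.55/450) = √0.000550000 = 0.023452.
z = (p̂ − p₀)/SE = (0.39778 − 0.45)/0.023452 = -2.227.

z = -2.227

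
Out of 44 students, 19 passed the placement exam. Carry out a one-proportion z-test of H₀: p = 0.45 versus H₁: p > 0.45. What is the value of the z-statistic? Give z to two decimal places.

p̂ = 19/44 = 0.43182.
Under H₀, SE = √(p₀(1−p₀)/n) = √(0.45·0.55/44) = √0.005625000 = 0.075000.
z = (0.43182 − 0.45)/0.075000 = -0.01818/0.075000 = -0.24.

z = -0.24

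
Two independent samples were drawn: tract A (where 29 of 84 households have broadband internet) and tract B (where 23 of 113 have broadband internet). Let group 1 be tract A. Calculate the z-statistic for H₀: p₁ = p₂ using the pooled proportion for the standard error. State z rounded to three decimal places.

z = 2.231

p̂₁ = 29/84 = 0.34524, p̂₂ = 23/113 = 0.20354.
Pooling: p̂ = 52/197 = 0.26396.
Pooled SE = √[0.1942848·0.02075432] ≈ 0.063500.
z = (p̂₁ − p̂₂)/SE = (0.34524 − 0.20354)/0.063500 = 0.14170/0.063500 = 2.231.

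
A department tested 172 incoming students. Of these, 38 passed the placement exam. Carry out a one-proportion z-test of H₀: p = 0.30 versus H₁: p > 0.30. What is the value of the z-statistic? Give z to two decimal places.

Sample proportion p̂ = 38/172 = 0.22093.
Null standard error: √(0.30·0.70/172) = √0.001220930 = 0.034942.
z = (p̂ − p₀)/SE = (0.22093 − 0.30)/0.034942 = -2.26.

z = -2.26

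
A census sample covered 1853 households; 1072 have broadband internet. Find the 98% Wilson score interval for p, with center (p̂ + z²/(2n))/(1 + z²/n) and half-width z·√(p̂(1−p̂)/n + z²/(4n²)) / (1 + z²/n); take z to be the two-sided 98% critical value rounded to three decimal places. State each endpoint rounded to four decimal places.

Here p̂ = 1072/1853 = 0.57852 and z = 2.326 (z² = 5.410276).
Denominator 1 + z²/n = 1 + 5.410276/1853 = 1.002920.
Adjusted center: (0.57852 + z²/(2n))/1.002920 = 0.57829.
Radicand: p̂(1−p̂)/n + z²/(4n²) = 0.000131589 + 0.000000394 = 0.000131983.
Half-width = z·√(radicand)/denom = 2.326·0.011488/1.002920 = 0.02664.
So the interval runs from 0.5516 to 0.6049.

(0.5516, 0.6049)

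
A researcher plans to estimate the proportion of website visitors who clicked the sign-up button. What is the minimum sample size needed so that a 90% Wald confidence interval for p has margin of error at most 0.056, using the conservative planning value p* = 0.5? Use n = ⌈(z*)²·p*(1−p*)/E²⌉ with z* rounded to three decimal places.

The 90% critical value is z* = 1.645.
p*(1−p*) = 0.2500.
(z*)²·p*(1−p*)/E² = 2.706025·0.2500/0.003136 = 215.723.
Rounding up, n = 216.

n = 216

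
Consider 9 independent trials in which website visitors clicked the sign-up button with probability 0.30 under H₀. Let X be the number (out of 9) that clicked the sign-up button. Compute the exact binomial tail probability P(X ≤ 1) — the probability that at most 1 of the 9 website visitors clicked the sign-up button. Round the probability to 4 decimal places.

X ~ Binomial(n=9, p=0.30).
P(X ≤ 1) = C(9,0)·0.30^0·0.70^9 + C(9,1)·0.30^1·0.70^8.
= 0.040354 + 0.155650 = 0.1960.

P = 0.1960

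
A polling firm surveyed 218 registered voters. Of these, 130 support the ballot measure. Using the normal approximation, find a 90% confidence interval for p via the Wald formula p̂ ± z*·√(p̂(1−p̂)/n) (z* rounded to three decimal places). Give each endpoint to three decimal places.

(0.542, 0.651)

p̂ = 130/218 = 0.59633.
SE(p̂) = √(0.59633·0.40367/218) = 0.033230.
z* = 1.645 at the 90% level.
Margin = 1.645·0.033230 = 0.05466.
Interval: 0.59633 ± 0.05466 → (0.542, 0.651).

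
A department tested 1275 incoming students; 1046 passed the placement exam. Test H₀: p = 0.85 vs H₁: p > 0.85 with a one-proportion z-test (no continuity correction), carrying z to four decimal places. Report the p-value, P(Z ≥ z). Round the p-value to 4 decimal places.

Sample proportion p̂ = 1046/1275 = 0.82039.
Null standard error: √(0.85·0.15/1275) = √0.000100000 = 0.010000.
Test statistic (full precision, shown to 4 dp): z = (1046/1275 − 0.85)/SE₀ ≈ -2.9608.
From the standard normal, P(Z ≥ z) = 0.9985.

p-value = 0.9985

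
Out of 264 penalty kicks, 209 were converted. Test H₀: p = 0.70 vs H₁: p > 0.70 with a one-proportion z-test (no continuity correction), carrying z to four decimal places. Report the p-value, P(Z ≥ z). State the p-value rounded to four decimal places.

p-value = 0.0006

With x = 209 successes in n = 264, p̂ = 0.79167.
SE₀ = √(0.70·0.30/264) = 0.028204.
z = (p̂ − p₀)/SE = (209/264 − 0.70)/0.028204 ≈ 3.2502.
p-value = P(Z ≥ z) with z = 3.2502 → 0.0006.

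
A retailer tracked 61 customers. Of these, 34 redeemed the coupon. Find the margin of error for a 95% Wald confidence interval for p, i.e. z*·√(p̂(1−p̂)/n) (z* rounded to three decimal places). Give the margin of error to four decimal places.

The sample proportion is 34/61 = 0.55738.
SE(p̂) = √(0.55738·0.44262/61) = 0.063596.
z* = 1.960 at the 95% level.
Margin of error = z*·SE = 1.960 × 0.063596 = 0.1246.

ME = 0.1246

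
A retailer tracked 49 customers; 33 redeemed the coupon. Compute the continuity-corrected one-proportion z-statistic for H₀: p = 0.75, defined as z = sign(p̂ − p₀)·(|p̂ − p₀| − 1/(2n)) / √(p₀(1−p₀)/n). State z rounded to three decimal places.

z = -1.072

With x = 33 successes in n = 49, p̂ = 0.67347. p̂ − p₀ = -0.076531.
1/(2n) = 0.010204.
Corrected numerator: |-0.076531| − 0.010204 = 0.066327.
Null standard error: √(0.75·0.25/49) = √0.003826531 = 0.061859.
z = (−)0.066327/0.061859 = -1.072.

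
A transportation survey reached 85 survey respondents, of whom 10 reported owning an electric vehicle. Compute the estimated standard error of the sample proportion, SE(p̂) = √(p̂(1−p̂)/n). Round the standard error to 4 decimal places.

The sample proportion is 10/85 = 0.11765.
p̂(1−p̂) = 0.103808.
SE = √(0.103808/85) = 0.0349.

SE = 0.0349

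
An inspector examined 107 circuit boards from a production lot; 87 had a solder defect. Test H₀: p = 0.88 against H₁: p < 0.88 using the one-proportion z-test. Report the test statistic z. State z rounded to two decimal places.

p̂ = 87/107 = 0.81308.
Null standard error: √(0.88·0.12/107) = √0.000986916 = 0.031415.
z = (p̂ − p₀)/SE = (0.81308 − 0.88)/0.031415 = -2.13.

z = -2.13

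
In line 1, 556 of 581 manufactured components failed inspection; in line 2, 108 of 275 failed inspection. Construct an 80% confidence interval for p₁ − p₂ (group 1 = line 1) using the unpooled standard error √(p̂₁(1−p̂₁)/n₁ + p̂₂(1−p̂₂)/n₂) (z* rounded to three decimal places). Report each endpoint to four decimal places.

p̂₁ = 556/581 = 0.95697, p̂₂ = 108/275 = 0.39273; p̂₁ − p̂₂ = 0.56424.
Unpooled SE = √(p̂₁(1−p̂₁)/n₁ + p̂₂(1−p̂₂)/n₂) = √(0.000070874 + 0.000867246) = 0.030629.
The 80% critical value is z* = 1.282. Margin = 1.282·0.030629 = 0.03927.
So the interval runs from 0.5250 to 0.6035.

(0.5250, 0.6035)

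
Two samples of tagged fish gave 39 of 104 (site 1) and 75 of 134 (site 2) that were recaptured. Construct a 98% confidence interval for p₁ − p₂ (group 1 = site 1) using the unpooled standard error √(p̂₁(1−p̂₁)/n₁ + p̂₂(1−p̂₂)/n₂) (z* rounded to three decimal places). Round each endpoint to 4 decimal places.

p̂₁ = 39/104 = 0.37500, p̂₂ = 75/134 = 0.55970; p̂₁ − p̂₂ = -0.18470.
SE = √(0.002253606 + 0.001839073) = √0.004092679 = 0.063974.
z* = 2.326 at the 98% level. Margin = 2.326·0.063974 = 0.14880.
Interval: -0.18470 ± 0.14880 → (-0.3335, -0.0359).

(-0.3335, -0.0359)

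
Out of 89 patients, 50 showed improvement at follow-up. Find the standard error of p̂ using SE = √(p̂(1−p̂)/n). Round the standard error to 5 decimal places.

p̂ = 50/89 = 0.56180.
p̂(1−p̂) = 0.246181.
SE = √(0.246181/89) = 0.05259.

SE = 0.05259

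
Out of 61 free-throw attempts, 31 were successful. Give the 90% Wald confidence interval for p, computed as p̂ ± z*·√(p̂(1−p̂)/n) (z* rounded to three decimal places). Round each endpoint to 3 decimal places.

(0.403, 0.613)

With x = 31 successes in n = 61, p̂ = 0.50820.
SE(p̂) = √(0.50820·0.49180/61) = 0.064010.
z* = 1.645 at the 90% level.
Margin of error: 1.645 × 0.064010 = 0.10530.
CI: 0.50820 ± 0.10530 = (0.403, 0.613).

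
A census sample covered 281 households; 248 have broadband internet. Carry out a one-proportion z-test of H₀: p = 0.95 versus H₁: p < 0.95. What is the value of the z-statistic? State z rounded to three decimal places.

z = -5.187

p̂ = 248/281 = 0.88256.
Null standard error: √(0.95·0.05/281) = √0.000169039 = 0.013002.
Test statistic: z = -0.06744/0.013002 = -5.187.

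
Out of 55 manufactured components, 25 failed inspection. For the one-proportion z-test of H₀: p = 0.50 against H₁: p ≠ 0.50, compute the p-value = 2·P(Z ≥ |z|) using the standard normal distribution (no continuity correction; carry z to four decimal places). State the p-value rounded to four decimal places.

p-value = 0.5002

The sample proportion is 25/55 = 0.45455.
SE₀ = √(0.50·0.50/55) = 0.067420.
Test statistic (full precision, shown to 4 dp): z = (25/55 − 0.50)/SE₀ ≈ -0.6742.
From the standard normal, 2·P(Z ≥ |z|) = 0.5002.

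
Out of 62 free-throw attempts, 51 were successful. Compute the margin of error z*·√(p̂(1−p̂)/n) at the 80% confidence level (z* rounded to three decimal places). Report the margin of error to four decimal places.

p̂ = 51/62 = 0.82258.
Standard error of p̂: √(0.145942/62) = √0.002353899 = 0.048517.
The 80% critical value is z* = 1.282.
So ME = 0.0622.

ME = 0.0622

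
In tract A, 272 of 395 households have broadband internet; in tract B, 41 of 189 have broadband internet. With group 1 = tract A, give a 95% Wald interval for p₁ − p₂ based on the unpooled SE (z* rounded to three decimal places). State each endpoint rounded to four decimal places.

p̂₁ = 0.68861, p̂₂ = 0.21693, so the observed difference is 0.47168.
Unpooled SE = √(p̂₁(1−p̂₁)/n₁ + p̂₂(1−p̂₂)/n₂) = √(0.000542854 + 0.000898794) = 0.037969.
For 95% confidence, z* = 1.960. Margin of error = 0.07442.
So the interval runs from 0.3973 to 0.5461.

(0.3973, 0.5461)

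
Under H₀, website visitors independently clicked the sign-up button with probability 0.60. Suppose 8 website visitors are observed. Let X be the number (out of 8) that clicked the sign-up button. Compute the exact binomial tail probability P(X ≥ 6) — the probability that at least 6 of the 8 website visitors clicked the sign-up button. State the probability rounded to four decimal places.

X ~ Binomial(n=8, p=0.60).
P(X ≥ 6) = C(8,6)·0.60^6·0.40^2 + C(8,7)·0.60^7·0.40^1 + C(8,8)·0.60^8·0.40^0.
= 0.209019 + 0.089580 + 0.016796 = 0.3154.

P = 0.3154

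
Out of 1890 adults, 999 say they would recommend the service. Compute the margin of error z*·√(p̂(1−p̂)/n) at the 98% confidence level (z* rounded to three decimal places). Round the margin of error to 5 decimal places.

The sample proportion is 999/1890 = 0.52857.
SE(p̂) = √(0.52857·0.47143/1890) = 0.011482.
z* = 2.326 at the 98% level.
So ME = 0.02671.

ME = 0.02671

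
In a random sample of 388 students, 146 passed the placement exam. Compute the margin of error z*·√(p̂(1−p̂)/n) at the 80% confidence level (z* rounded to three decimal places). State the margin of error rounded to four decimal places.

With x = 146 successes in n = 388, p̂ = 0.37629.
SE = √(p̂(1−p̂)/n) = √(0.234696/388) = 0.024594.
For 80% confidence, z* = 1.282.
ME = 1.282·0.024594 = 0.0315.

ME = 0.0315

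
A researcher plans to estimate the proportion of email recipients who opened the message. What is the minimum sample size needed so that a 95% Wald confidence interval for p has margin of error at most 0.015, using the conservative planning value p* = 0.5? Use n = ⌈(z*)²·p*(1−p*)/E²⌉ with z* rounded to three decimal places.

n = 4269

z* = 1.960 at the 95% level.
p*(1−p*) = 0.50·0.50 = 0.2500.
(z*)²·p*(1−p*)/E² = 3.841600·0.2500/0.000225 = 4268.444.
Rounding up, n = 4269.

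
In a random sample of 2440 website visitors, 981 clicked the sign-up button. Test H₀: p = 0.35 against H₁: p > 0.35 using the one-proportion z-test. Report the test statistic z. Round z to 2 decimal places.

z = 5.39

With x = 981 successes in n = 2440, p̂ = 0.40205.
SE₀ = √(0.35·0.65/2440) = 0.009656.
Test statistic: z = 0.05205/0.009656 = 5.39.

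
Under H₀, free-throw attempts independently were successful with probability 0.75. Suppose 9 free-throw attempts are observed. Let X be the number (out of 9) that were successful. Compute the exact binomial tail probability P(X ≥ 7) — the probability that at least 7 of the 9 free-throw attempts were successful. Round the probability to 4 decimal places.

P = 0.6007

X is binomial with n = 9 and p = 0.75.
P(X ≥ 7) = C(9,7)·0.75^7·0.25^2 + C(9,8)·0.75^8·0.25^1 + C(9,9)·0.75^9·0.25^0.
= 0.300339 + 0.225254 + 0.075085 = 0.6007.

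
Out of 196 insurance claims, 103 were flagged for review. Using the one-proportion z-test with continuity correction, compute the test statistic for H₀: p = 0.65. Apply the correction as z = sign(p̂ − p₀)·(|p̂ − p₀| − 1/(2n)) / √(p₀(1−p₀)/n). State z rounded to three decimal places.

z = -3.579

Sample proportion p̂ = 103/196 = 0.52551. p̂ − p₀ = -0.124490.
1/(2n) = 0.002551.
Corrected numerator: |-0.124490| − 0.002551 = 0.121939.
Under H₀, SE = √(p₀(1−p₀)/n) = √(0.65·0.35/196) = √0.001160714 = 0.034069.
z = (−)0.121939/0.034069 = -3.579.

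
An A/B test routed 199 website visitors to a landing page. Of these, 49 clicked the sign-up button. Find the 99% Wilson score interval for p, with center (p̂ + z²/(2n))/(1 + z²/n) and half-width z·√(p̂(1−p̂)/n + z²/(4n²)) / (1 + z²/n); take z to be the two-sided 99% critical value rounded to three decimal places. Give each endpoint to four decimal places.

(0.1766, 0.3322)

Here p̂ = 49/199 = 0.24623 and z = 2.576 (z² = 6.635776).
Denominator 1 + z²/n = 1 + 6.635776/199 = 1.033346.
Center = (0.24623 + 0.016673)/1.033346 = 0.25442.
Radicand: p̂(1−p̂)/n + z²/(4n²) = 0.000932670 + 0.000041891 = 0.000974561.
Half-width = 2.576·√0.000974561/1.033346 = 0.07782.
CI: 0.25442 ± 0.07782 = (0.1766, 0.3322).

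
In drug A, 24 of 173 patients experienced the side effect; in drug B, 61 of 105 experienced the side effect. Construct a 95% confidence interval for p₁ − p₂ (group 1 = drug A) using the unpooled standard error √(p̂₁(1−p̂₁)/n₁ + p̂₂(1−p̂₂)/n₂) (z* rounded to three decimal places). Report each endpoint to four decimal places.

p̂₁ = 24/173 = 0.13873, p̂₂ = 61/105 = 0.58095; p̂₁ − p̂₂ = -0.44222.
SE = √(0.000690652 + 0.002318540) = √0.003009192 = 0.054856.
For 95% confidence, z* = 1.960. Margin = 1.960·0.054856 = 0.10752.
CI: -0.44222 ± 0.10752 = (-0.5497, -0.3347).

(-0.5497, -0.3347)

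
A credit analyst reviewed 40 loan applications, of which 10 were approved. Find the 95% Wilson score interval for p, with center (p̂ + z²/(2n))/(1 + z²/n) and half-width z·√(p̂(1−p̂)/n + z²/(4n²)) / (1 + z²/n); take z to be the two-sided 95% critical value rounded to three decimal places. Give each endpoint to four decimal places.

(0.1419, 0.4019)

Here p̂ = 10/40 = 0.25000 and z = 1.960 (z² = 3.841600).
Denominator 1 + z²/n = 1 + 3.841600/40 = 1.096040.
Center = (0.25000 + 0.048020)/1.096040 = 0.27191.
Radicand: p̂(1−p̂)/n + z²/(4n²) = 0.004687500 + 0.000600250 = 0.005287750.
Half-width = 1.960·√0.005287750/1.096040 = 0.13004.
Interval: 0.27191 ± 0.13004 → (0.1419, 0.4019).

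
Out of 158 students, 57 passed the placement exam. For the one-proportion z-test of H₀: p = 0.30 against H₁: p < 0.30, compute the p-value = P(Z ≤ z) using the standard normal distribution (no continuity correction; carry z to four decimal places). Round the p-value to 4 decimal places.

The sample proportion is 57/158 = 0.36076.
SE₀ = √(0.30·0.70/158) = 0.036457.
z = (p̂ − p₀)/SE = (57/158 − 0.30)/0.036457 ≈ 1.6666.
p-value = P(Z ≤ z) with z = 1.6666 → 0.9522.

p-value = 0.9522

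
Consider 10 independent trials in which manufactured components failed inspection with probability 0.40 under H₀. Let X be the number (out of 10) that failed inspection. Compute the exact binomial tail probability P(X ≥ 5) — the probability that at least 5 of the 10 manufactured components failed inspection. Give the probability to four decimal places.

P = 0.3669

X is binomial with n = 10 and p = 0.40.
P(X ≥ 5) = Σ_{j=5}^{10} C(10,j)·0.40^j·0.60^{10−j}.
= 0.200658 + 0.111477 + 0.042467 + 0.010617 + 0.001573 + 0.000105 = 0.3669.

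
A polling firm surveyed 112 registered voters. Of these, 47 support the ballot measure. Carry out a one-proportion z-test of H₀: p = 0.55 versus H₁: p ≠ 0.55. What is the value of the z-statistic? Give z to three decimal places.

z = -2.773

With x = 47 successes in n = 112, p̂ = 0.41964.
Under H₀, SE = √(p₀(1−p₀)/n) = √(0.55·0.45/112) = √0.002209821 = 0.047009.
z = (p̂ − p₀)/SE = (0.41964 − 0.55)/0.047009 = -2.773.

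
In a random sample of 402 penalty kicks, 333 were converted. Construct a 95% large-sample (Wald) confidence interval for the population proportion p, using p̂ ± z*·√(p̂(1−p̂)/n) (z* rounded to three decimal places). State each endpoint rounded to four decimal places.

(0.7915, 0.8652)

Sample proportion p̂ = 333/402 = 0.82836.
SE(p̂) = √(0.82836·0.17164/402) = 0.018806.
The 95% critical value is z* = 1.960.
Margin = 1.960·0.018806 = 0.03686.
So the interval runs from 0.7915 to 0.8652.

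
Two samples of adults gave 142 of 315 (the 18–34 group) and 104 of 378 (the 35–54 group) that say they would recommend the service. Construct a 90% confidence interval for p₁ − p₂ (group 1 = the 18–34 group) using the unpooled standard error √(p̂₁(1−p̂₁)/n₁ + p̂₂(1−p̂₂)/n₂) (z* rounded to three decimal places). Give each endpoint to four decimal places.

(0.1160, 0.2353)

p̂₁ = 0.45079, p̂₂ = 0.27513, so the observed difference is 0.17566.
SE = √(0.000785964 + 0.000527605) = √0.001313569 = 0.036243.
The 90% critical value is z* = 1.645. Margin = 1.645·0.036243 = 0.05962.
CI: 0.17566 ± 0.05962 = (0.1160, 0.2353).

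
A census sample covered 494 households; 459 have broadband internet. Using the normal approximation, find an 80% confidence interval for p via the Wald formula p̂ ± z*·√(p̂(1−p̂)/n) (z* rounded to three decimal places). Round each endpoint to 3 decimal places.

Sample proportion p̂ = 459/494 = 0.92915.
SE(p̂) = √(0.92915·0.07085/494) = 0.011544.
The 80% critical value is z* = 1.282.
Margin = 1.282·0.011544 = 0.01480.
So the interval runs from 0.914 to 0.944.

(0.914, 0.944)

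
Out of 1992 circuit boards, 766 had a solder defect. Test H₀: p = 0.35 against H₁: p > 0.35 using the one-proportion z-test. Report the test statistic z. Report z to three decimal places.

p̂ = 766/1992 = 0.38454.
Null standard error: √(0.35·0.65/1992) = √0.000114207 = 0.010687.
z = (p̂ − p₀)/SE = (0.38454 − 0.35)/0.010687 = 3.232.

z = 3.232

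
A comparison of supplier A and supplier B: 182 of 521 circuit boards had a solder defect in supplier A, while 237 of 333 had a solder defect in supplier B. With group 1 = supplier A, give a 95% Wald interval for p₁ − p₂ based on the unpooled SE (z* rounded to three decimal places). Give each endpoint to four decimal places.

(-0.4260, -0.2988)

p̂₁ = 182/521 = 0.34933, p̂₂ = 237/333 = 0.71171; p̂₁ − p̂₂ = -0.36238.
Unpooled SE = √(p̂₁(1−p̂₁)/n₁ + p̂₂(1−p̂₂)/n₂) = √(0.000436273 + 0.000616151) = 0.032441.
z* = 1.960 at the 95% level. Margin = 1.960·0.032441 = 0.06358.
CI: -0.36238 ± 0.06358 = (-0.4260, -0.2988).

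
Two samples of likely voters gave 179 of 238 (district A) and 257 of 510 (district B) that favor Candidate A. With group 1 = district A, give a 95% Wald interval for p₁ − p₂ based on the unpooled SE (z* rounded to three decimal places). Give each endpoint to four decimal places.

(0.1782, 0.3181)

p̂₁ = 0.75210, p̂₂ = 0.50392, so the observed difference is 0.24818.
SE = √(0.000783383 + 0.000490166) = √0.001273549 = 0.035687.
For 95% confidence, z* = 1.960. Margin = 1.960·0.035687 = 0.06995.
Interval: 0.24818 ± 0.06995 → (0.1782, 0.3181).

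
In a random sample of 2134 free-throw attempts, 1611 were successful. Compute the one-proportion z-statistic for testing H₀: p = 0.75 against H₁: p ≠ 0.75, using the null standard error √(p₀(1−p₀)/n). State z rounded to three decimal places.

With x = 1611 successes in n = 2134, p̂ = 0.75492.
Under H₀, SE = √(p₀(1−p₀)/n) = √(0.75·0.25/2134) = √0.000087863 = 0.009374.
z = (p̂ − p₀)/SE = (0.75492 − 0.75)/0.009374 = 0.525.

z = 0.525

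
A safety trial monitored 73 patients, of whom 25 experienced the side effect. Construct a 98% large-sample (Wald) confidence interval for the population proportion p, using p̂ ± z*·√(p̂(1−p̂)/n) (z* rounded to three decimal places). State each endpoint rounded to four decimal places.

p̂ = 25/73 = 0.34247.
Standard error of p̂: √(0.225183/73) = √0.003084698 = 0.055540.
The 98% critical value is z* = 2.326.
Margin = 2.326·0.055540 = 0.12919.
CI: 0.34247 ± 0.12919 = (0.2133, 0.4717).

(0.2133, 0.4717)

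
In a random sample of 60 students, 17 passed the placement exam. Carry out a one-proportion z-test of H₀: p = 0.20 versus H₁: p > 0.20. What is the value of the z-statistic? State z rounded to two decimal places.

Sample proportion p̂ = 17/60 = 0.28333.
Null standard error: √(0.20·0.80/60) = √0.002666667 = 0.051640.
Test statistic: z = 0.08333/0.051640 = 1.61.

z = 1.61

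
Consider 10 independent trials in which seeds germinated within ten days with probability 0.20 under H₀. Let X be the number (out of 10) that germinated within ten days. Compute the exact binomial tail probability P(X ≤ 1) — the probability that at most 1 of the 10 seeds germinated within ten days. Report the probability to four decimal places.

X ~ Binomial(n=10, p=0.20).
P(X ≤ 1) = C(10,0)·0.20^0·0.80^10 + C(10,1)·0.20^1·0.80^9.
= 0.107374 + 0.268435 = 0.3758.

P = 0.3758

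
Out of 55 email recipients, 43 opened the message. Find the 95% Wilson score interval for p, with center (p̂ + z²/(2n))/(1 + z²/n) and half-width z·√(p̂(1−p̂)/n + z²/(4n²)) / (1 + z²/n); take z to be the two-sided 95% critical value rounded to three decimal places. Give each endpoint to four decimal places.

(0.6563, 0.8705)

Here p̂ = 43/55 = 0.78182 and z = 1.960 (z² = 3.841600).
1 + z²/n = 1.069847.
Adjusted center: (0.78182 + z²/(2n))/1.069847 = 0.76342.
Radicand: p̂(1−p̂)/n + z²/(4n²) = 0.003101427 + 0.000317488 = 0.003418915.
Half-width = 1.960·√0.003418915/1.069847 = 0.10712.
So the interval runs from 0.6563 to 0.8705.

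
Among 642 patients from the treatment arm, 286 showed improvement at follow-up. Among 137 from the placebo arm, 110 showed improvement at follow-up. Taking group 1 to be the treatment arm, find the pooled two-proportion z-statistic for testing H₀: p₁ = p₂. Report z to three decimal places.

z = -7.597

Sample proportions: p̂₁ = 286/642 = 0.44548 and p̂₂ = 110/137 = 0.80292.
Pooled p̂ = (286+110)/(642+137) = 396/779 = 0.50834.
Pooled SE = √[0.2499304·0.00885690] ≈ 0.047049.
z = -0.35744/0.047049 = -7.597.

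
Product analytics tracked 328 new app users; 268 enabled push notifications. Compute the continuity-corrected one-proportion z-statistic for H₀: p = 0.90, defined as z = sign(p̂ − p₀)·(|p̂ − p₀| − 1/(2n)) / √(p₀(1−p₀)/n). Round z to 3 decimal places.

With x = 268 successes in n = 328, p̂ = 0.81707. p̂ − p₀ = -0.082927.
Continuity correction 1/(2n) = 1/656 = 0.001524.
Corrected numerator: |-0.082927| − 0.001524 = 0.081403.
Under H₀, SE = √(p₀(1−p₀)/n) = √(0.90·0.10/328) = √0.000274390 = 0.016565.
z = (−)0.081403/0.016565 = -4.914.

z = -4.914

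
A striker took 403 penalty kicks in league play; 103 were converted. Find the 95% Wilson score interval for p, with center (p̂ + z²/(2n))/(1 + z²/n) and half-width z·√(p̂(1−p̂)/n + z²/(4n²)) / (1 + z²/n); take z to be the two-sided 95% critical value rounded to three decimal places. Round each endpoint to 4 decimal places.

p̂ = 103/403 = 0.25558; z = 1.960, so z² = 3.841600.
Denominator 1 + z²/n = 1 + 3.841600/403 = 1.009533.
Adjusted center: (0.25558 + z²/(2n))/1.009533 = 0.25789.
Radicand: p̂(1−p̂)/n + z²/(4n²) = 0.000472110 + 0.000005913 = 0.000478023.
Half-width = z·√(radicand)/denom = 1.960·0.021864/1.009533 = 0.04245.
Interval: 0.25789 ± 0.04245 → (0.2154, 0.3003).

(0.2154, 0.3003)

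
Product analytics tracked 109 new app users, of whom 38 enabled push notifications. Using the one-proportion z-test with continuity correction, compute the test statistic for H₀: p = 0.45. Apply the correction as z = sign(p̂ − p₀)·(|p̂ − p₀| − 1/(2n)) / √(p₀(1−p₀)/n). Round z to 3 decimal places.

z = -2.031

The sample proportion is 38/109 = 0.34862. p̂ − p₀ = -0.101376.
Continuity correction 1/(2n) = 1/218 = 0.004587.
Corrected numerator: |-0.101376| − 0.004587 = 0.096789.
SE₀ = √(0.45·0.55/109) = 0.047651.
z = (−)0.096789/0.047651 = -2.031.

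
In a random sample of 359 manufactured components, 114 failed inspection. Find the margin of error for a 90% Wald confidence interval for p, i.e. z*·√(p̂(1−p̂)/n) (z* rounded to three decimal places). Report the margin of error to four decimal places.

The sample proportion is 114/359 = 0.31755.
Standard error of p̂: √(0.216712/359) = √0.000603653 = 0.024569.
The 90% critical value is z* = 1.645.
ME = 1.645·0.024569 = 0.0404.

ME = 0.0404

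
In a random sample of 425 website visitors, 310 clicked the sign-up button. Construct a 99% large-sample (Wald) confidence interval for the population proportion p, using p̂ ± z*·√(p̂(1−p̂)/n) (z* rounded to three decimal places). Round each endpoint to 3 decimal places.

Sample proportion p̂ = 310/425 = 0.72941.
SE(p̂) = √(0.72941·0.27059/425) = 0.021550.
z* = 2.576 at the 99% level.
Margin = 2.576·0.021550 = 0.05551.
CI: 0.72941 ± 0.05551 = (0.674, 0.785).

(0.674, 0.785)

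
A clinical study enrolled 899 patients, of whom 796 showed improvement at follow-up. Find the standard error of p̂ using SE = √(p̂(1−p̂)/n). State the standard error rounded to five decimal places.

SE = 0.01062

The sample proportion is 796/899 = 0.88543.
p̂(1−p̂) = 0.88543·0.11457 = 0.101444.
Dividing by n and taking the root: √0.000112841 = 0.01062.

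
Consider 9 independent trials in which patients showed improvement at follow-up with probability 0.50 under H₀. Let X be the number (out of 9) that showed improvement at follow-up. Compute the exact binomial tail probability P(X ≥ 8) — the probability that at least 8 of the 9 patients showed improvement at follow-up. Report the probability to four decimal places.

P = 0.0195

X is binomial with n = 9 and p = 0.50.
P(X ≥ 8) = C(9,8)·0.50^8·0.50^1 + C(9,9)·0.50^9·0.50^0.
= 0.017578 + 0.001953 = 0.0195.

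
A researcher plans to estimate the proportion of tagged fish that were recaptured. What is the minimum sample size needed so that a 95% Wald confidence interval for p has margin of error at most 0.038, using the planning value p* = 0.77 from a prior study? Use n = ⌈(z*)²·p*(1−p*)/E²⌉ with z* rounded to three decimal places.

n = 472

z* = 1.960 at the 95% level.
p*(1−p*) = 0.1771.
(z*)²·p*(1−p*)/E² = 3.841600·0.1771/0.001444 = 471.155.
Rounding up, n = 472.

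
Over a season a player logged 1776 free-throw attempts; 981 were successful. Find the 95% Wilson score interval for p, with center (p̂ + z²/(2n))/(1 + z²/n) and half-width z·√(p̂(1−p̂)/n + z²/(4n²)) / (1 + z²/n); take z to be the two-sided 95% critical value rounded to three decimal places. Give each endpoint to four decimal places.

(0.5292, 0.5754)

Here p̂ = 981/1776 = 0.55236 and z = 1.960 (z² = 3.841600).
1 + z²/n = 1.002163.
Center = (0.55236 + 0.001082)/1.002163 = 0.55225.
Radicand: p̂(1−p̂)/n + z²/(4n²) = 0.000139222 + 0.000000304 = 0.000139526.
Half-width = 1.960·√0.000139526/1.002163 = 0.02310.
So the interval runs from 0.5292 to 0.5754.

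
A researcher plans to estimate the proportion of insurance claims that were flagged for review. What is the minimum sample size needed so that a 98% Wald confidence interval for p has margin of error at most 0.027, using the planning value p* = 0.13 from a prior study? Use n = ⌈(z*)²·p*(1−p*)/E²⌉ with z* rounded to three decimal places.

The 98% critical value is z* = 2.326.
p*(1−p*) = 0.13·0.87 = 0.1131.
(z*)²·p*(1−p*)/E² = 5.410276·0.1131/0.000729 = 839.372.
Rounding up, n = 840.

n = 840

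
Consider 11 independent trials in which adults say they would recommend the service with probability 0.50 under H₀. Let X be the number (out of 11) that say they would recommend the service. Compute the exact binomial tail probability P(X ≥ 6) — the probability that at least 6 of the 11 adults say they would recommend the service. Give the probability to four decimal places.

P = 0.5000

X is binomial with n = 11 and p = 0.50.
P(X ≥ 6) = Σ_{j=6}^{11} C(11,j)·0.50^j·0.50^{11−j}.
= 0.225586 + 0.161133 + 0.080566 + 0.026855 + 0.005371 + 0.000488 = 0.5000.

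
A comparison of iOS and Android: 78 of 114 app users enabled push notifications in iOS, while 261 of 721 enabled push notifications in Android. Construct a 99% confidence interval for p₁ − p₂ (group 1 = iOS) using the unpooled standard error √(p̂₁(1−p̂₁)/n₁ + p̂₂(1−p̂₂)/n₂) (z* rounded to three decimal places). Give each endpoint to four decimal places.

p̂₁ = 78/114 = 0.68421, p̂₂ = 261/721 = 0.36200; p̂₁ − p̂₂ = 0.32221.
Unpooled SE = √(p̂₁(1−p̂₁)/n₁ + p̂₂(1−p̂₂)/n₂) = √(0.001895320 + 0.000320326) = 0.047071.
For 99% confidence, z* = 2.576. Margin of error = 0.12125.
Interval: 0.32221 ± 0.12125 → (0.2010, 0.4435).

(0.2010, 0.4435)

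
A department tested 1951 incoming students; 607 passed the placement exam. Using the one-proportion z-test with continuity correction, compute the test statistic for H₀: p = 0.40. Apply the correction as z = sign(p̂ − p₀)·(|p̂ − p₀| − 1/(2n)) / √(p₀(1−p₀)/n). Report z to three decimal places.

z = -7.990

With x = 607 successes in n = 1951, p̂ = 0.31112. p̂ − p₀ = -0.088877.
1/(2n) = 0.000256.
Corrected numerator: |-0.088877| − 0.000256 = 0.088621.
SE₀ = √(0.40·0.60/1951) = 0.011091.
z = (−)0.088621/0.011091 = -7.990.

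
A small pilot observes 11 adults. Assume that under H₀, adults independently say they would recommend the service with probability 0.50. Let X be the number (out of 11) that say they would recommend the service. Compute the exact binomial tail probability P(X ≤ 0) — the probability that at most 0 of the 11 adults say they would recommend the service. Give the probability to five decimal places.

P = 0.00049

X ~ Binomial(n=11, p=0.50).
P(X ≤ 0) = C(11,0)·0.50^0·0.50^11.
= 0.000488 = 0.00049.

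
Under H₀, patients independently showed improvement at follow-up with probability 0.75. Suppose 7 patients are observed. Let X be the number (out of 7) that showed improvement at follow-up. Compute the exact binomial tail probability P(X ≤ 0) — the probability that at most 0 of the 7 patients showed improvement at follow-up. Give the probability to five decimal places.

X is binomial with n = 7 and p = 0.75.
P(X ≤ 0) = C(7,0)·0.75^0·0.25^7.
= 0.000061 = 0.00006.

P = 0.00006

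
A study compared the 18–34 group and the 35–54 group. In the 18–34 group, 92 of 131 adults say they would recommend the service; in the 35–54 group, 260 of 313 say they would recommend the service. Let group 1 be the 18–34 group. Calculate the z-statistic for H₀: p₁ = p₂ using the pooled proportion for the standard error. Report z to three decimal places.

Sample proportions: p̂₁ = 92/131 = 0.70229 and p̂₂ = 260/313 = 0.83067.
Pooling: p̂ = 352/444 = 0.79279.
SE = √[p̂(1−p̂)(1/n₁+1/n₂)] = √[0.79279·0.20721·(1/131+1/313)] ≈ 0.042176.
z = (p̂₁ − p̂₂)/SE = (0.70229 − 0.83067)/0.042176 = -0.12838/0.042176 = -3.044.

z = -3.044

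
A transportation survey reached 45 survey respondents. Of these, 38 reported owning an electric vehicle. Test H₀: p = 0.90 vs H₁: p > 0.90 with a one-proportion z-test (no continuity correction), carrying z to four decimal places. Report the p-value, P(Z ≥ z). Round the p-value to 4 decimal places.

With x = 38 successes in n = 45, p̂ = 0.84444.
SE₀ = √(0.90·0.10/45) = 0.044721.
z = (p̂ − p₀)/SE = (38/45 − 0.90)/0.044721 ≈ -1.2423.
From the standard normal, P(Z ≥ z) = 0.8929.

p-value = 0.8929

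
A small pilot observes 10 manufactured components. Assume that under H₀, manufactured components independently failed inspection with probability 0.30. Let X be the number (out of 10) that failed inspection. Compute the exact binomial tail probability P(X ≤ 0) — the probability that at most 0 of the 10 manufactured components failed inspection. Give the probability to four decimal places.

X is binomial with n = 10 and p = 0.30.
P(X ≤ 0) = C(10,0)·0.30^0·0.70^10.
= 0.028248 = 0.0282.

P = 0.0282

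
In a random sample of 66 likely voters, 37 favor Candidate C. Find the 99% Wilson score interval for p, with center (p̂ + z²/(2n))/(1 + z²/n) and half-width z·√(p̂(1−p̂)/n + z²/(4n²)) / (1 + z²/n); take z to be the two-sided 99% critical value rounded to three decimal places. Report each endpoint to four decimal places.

(0.4050, 0.7052)

Here p̂ = 37/66 = 0.56061 and z = 2.576 (z² = 6.635776).
1 + z²/n = 1.100542.
Center = (0.56061 + 0.050271)/1.100542 = 0.55507.
Radicand: p̂(1−p̂)/n + z²/(4n²) = 0.003732226 + 0.000380841 = 0.004113067.
Half-width = z·√(radicand)/denom = 2.576·0.064133/1.100542 = 0.15011.
CI: 0.55507 ± 0.15011 = (0.4050, 0.7052).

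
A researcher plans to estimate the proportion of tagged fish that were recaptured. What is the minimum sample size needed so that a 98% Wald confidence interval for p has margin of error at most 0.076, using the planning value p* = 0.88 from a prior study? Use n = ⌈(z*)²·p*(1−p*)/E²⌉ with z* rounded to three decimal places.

n = 99

For 98% confidence, z* = 2.326.
p*(1−p*) = 0.88·0.12 = 0.1056.
(z*)²·p*(1−p*)/E² = 5.410276·0.1056/0.005776 = 98.914.
Rounding up, n = 99.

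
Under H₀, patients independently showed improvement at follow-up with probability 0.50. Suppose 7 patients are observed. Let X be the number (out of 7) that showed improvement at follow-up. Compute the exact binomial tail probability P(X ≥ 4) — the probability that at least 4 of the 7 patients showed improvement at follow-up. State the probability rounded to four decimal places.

X ~ Binomial(n=7, p=0.50).
P(X ≥ 4) = C(7,4)·0.50^4·0.50^3 + C(7,5)·0.50^5·0.50^2 + C(7,6)·0.50^6·0.50^1 + C(7,7)·0.50^7·0.50^0.
= 0.273438 + 0.164062 + 0.054688 + 0.007812 = 0.5000.

P = 0.5000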